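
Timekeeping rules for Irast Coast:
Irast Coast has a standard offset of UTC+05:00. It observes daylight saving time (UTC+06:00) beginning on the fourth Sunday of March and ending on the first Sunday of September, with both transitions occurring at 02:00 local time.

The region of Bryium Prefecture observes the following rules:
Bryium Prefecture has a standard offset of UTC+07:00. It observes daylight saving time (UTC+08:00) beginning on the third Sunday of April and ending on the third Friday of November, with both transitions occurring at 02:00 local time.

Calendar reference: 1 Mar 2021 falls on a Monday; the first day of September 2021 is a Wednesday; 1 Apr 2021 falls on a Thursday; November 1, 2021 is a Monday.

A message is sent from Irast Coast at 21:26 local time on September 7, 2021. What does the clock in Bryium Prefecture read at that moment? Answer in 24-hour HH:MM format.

1 March 2021 is a Monday, so the first Sunday is March 7 and the fourth is March 28.
1 September 2021 is a Wednesday, so the first Sunday is September 5.
Daylight saving runs 28 March – 5 September; September 7, 2021 is outside that window, so Irast Coast is on standard time at UTC+05:00.
21:26 Irast Coast − 5h = 16:26 UTC.
1 April 2021 is a Thursday, so the first Sunday is April 4 and the third is April 18.
1 November 2021 is a Monday, so the first Friday is November 5 and the third is November 19.
At the standard offset (UTC+07:00), 16:26 UTC + 7h = 23:26 Bryium Prefecture standard time.
The standard-time date in Bryium Prefecture, September 7, 2021, falls between 18 April and 19 November, so daylight saving is in effect and Bryium Prefecture is at UTC+08:00.
16:26 UTC + 8h = 00:26 Bryium Prefecture (rolling into the next day, 8 September 2021).

00:26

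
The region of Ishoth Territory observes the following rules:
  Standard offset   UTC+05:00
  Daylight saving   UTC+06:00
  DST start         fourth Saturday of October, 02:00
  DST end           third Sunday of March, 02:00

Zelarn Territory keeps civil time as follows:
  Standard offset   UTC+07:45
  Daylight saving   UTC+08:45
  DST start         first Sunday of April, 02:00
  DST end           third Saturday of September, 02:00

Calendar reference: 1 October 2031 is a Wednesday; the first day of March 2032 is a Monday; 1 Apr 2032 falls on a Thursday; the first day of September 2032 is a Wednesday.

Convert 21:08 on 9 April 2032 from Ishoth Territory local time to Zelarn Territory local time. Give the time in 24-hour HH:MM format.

00:53

1 October 2031 is a Wednesday, so the first Saturday is October 4 and the fourth is October 25.
1 March 2032 is a Monday, so the first Sunday is March 7 and the third is March 21.
9 April 2032 is outside the daylight-saving period (25 October 2031 – 21 March 2032), so Ishoth Territory is on standard time, UTC+05:00.
21:08 Ishoth Territory − 5h = 16:08 UTC.
1 April 2032 is a Thursday, so the first Sunday is April 4.
1 September 2032 is a Wednesday, so the first Saturday is September 4 and the third is September 18.
At the standard offset (UTC+07:45), 16:08 UTC + 7h45m = 23:53 Zelarn Territory standard time.
The standard-time date in Zelarn Territory, 9 April 2032, lies within the daylight-saving period (4 April – 18 September), so Zelarn Territory is on daylight time, UTC+08:45.
16:08 UTC + 8h45m = 00:53 Zelarn Territory (rolling into the next day, 10 April 2032).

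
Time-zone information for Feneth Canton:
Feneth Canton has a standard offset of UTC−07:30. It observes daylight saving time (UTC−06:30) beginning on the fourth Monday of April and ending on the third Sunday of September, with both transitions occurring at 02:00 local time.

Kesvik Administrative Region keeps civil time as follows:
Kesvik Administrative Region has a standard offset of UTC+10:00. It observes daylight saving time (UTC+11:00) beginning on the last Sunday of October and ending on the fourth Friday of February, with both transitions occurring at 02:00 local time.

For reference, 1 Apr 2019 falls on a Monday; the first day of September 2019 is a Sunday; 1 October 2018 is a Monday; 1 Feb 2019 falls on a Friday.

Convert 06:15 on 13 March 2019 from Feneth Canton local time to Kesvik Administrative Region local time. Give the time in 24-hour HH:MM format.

23:45

1 April 2019 is a Monday, so the first Monday is April 1 and the fourth is April 22.
1 September 2019 is a Sunday, so the first Sunday is September 1 and the third is September 15.
13 March 2019 is outside the daylight-saving period (22 April – 15 September), so Feneth Canton is on standard time, UTC−07:30.
06:15 Feneth Canton + 7h30m = 13:45 UTC.
1 October 2018 is a Monday, so Sundays fall on 7, 14, 21, 28; the last is October 28.
1 February 2019 is a Friday, so the first Friday is February 1 and the fourth is February 22.
At the standard offset (UTC+10:00), 13:45 UTC + 10h = 23:45 Kesvik Administrative Region standard time.
The standard-time date in Kesvik Administrative Region, 13 March 2019, is outside the daylight-saving period (28 October 2018 – 22 February 2019), so Kesvik Administrative Region is on standard time, UTC+10:00.
13:45 UTC + 10h = 23:45 Kesvik Administrative Region.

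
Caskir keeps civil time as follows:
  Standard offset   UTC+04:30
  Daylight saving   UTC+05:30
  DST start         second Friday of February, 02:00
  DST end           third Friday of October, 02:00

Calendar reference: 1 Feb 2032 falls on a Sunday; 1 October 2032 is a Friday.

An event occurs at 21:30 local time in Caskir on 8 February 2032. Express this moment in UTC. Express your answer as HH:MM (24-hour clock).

17:00

1 February 2032 is a Sunday, so the first Friday is February 6 and the second is February 13.
1 October 2032 is a Friday, so the first Friday is October 1 and the third is October 15.
8 February 2032 does not fall between 13 February and 15 October, so daylight saving is not in effect and Caskir is at UTC+04:30.
21:30 local − 4h30m = 17:00 UTC.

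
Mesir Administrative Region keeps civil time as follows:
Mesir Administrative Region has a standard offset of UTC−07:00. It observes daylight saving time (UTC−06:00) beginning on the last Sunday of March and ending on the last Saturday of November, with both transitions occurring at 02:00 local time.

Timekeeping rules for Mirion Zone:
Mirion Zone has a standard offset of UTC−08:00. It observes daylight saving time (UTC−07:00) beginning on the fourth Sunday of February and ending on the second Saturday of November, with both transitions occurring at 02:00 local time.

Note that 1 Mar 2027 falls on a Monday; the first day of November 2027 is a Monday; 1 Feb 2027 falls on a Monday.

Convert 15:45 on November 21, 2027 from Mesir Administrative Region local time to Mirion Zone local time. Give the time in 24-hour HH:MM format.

13:45

1 March 2027 is a Monday, so Sundays fall on 7, 14, 21, 28; the last is March 28.
1 November 2027 is a Monday, so Saturdays fall on 6, 13, 20, 27; the last is November 27.
Daylight saving runs 28 March – 27 November; November 21, 2027 is inside that window, so Mesir Administrative Region is at UTC−06:00.
15:45 Mesir Administrative Region + 6h = 21:45 UTC.
1 February 2027 is a Monday, so the first Sunday is February 7 and the fourth is February 28.
1 November 2027 is a Monday, so the first Saturday is November 6 and the second is November 13.
At the standard offset (UTC−08:00), 21:45 UTC − 8h = 13:45 Mirion Zone standard time.
Daylight saving runs 28 February – 13 November; the standard-time date in Mirion Zone, November 21, 2027, is outside that window, so Mirion Zone is on standard time at UTC−08:00.
21:45 UTC − 8h = 13:45 Mirion Zone.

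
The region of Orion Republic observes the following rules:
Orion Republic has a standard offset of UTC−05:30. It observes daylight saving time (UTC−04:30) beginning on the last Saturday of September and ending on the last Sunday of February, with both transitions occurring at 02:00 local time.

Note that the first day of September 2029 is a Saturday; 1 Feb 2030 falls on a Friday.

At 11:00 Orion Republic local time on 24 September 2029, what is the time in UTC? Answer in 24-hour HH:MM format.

16:30

1 September 2029 is a Saturday, so Saturdays fall on 1, 8, 15, 22, 29; the last is September 29.
1 February 2030 is a Friday, so Sundays fall on 3, 10, 17, 24; the last is February 24.
24 September 2029 does not fall between 29 September 2029 and 24 February 2030, so daylight saving is not in effect and Orion Republic is at UTC−05:30.
11:00 local + 5h30m = 16:30 UTC.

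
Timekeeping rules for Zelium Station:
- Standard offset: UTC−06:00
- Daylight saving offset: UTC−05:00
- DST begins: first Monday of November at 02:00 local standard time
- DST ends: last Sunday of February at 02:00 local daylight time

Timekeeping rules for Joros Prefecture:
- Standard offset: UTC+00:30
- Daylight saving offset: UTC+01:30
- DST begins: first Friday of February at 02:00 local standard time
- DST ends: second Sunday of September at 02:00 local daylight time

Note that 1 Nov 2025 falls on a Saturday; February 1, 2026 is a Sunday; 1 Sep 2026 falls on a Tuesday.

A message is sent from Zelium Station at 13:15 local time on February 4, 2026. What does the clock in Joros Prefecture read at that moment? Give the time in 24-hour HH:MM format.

1 November 2025 is a Saturday, so the first Monday is November 3.
1 February 2026 is a Sunday, so Sundays fall on 1, 8, 15, 22; the last is February 22.
Daylight saving runs 3 November 2025 – 22 February 2026; February 4, 2026 is inside that window, so Zelium Station is at UTC−05:00.
13:15 Zelium Station + 5h = 18:15 UTC.
1 February 2026 is a Sunday, so the first Friday is February 6.
1 September 2026 is a Tuesday, so the first Sunday is September 6 and the second is September 13.
At the standard offset (UTC+00:30), 18:15 UTC + 0h30m = 18:45 Joros Prefecture standard time.
Daylight saving runs 6 February – 13 September; the standard-time date in Joros Prefecture, February 4, 2026, is outside that window, so Joros Prefecture is on standard time at UTC+00:30.
18:15 UTC + 0h30m = 18:45 Joros Prefecture.

18:45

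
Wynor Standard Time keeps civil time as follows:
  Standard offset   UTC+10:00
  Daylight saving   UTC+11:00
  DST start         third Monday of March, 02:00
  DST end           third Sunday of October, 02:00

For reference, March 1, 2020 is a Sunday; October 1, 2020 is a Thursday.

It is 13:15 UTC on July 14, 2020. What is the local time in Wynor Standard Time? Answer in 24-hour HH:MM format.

00:15

1 March 2020 is a Sunday, so the first Monday is March 2 and the third is March 16.
1 October 2020 is a Thursday, so the first Sunday is October 4 and the third is October 18.
At the standard offset (UTC+10:00), 13:15 UTC + 10h = 23:15 Wynor Standard Time standard time.
The standard-time date in Wynor Standard Time, July 14, 2020, lies within the daylight-saving period (16 March – 18 October), so Wynor Standard Time is on daylight time, UTC+11:00.
13:15 UTC + 11h = 00:15 local (rolling into the next day, 15 July 2020).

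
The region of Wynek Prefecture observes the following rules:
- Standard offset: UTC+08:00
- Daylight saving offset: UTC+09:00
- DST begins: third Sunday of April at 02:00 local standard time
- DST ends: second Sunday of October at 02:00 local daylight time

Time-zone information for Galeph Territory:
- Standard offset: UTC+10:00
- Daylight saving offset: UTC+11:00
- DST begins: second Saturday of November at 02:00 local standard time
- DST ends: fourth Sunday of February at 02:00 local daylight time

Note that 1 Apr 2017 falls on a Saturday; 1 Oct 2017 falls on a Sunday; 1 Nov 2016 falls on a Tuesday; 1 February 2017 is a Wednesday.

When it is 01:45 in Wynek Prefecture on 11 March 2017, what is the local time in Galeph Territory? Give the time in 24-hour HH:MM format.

1 April 2017 is a Saturday, so the first Sunday is April 2 and the third is April 16.
1 October 2017 is a Sunday, so the first Sunday is October 1 and the second is October 8.
Daylight saving runs 16 April – 8 October; 11 March 2017 is outside that window, so Wynek Prefecture is on standard time at UTC+08:00.
01:45 Wynek Prefecture − 8h = 17:45 UTC (rolling into the previous day, 10 March 2017).
1 November 2016 is a Tuesday, so the first Saturday is November 5 and the second is November 12.
1 February 2017 is a Wednesday, so the first Sunday is February 5 and the fourth is February 26.
At the standard offset (UTC+10:00), 17:45 UTC + 10h = 03:45 Galeph Territory standard time (rolling into the next day, 11 March 2017).
The standard-time date in Galeph Territory, 11 March 2017, is outside the daylight-saving period (12 November 2016 – 26 February 2017), so Galeph Territory is on standard time, UTC+10:00.
17:45 UTC + 10h = 03:45 Galeph Territory (rolling into the next day, 11 March 2017).

03:45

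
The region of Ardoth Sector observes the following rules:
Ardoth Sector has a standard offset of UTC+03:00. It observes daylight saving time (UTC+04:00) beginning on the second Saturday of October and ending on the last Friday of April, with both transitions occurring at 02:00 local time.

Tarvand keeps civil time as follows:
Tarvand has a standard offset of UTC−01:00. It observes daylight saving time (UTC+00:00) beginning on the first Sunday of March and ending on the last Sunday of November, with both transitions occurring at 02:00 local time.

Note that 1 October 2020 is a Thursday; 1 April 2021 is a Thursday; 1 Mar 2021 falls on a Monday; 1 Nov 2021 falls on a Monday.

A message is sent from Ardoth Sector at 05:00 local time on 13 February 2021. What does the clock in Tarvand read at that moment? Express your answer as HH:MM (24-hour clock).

1 October 2020 is a Thursday, so the first Saturday is October 3 and the second is October 10.
1 April 2021 is a Thursday, so Fridays fall on 2, 9, 16, 23, 30; the last is April 30.
13 February 2021 lies within the daylight-saving period (10 October 2020 – 30 April 2021), so Ardoth Sector is on daylight time, UTC+04:00.
05:00 Ardoth Sector − 4h = 01:00 UTC.
1 March 2021 is a Monday, so the first Sunday is March 7.
1 November 2021 is a Monday, so Sundays fall on 7, 14, 21, 28; the last is November 28.
At the standard offset (UTC−01:00), 01:00 UTC − 1h = 00:00 Tarvand standard time.
Daylight saving runs 7 March – 28 November; the standard-time date in Tarvand, 13 February 2021, is outside that window, so Tarvand is on standard time at UTC−01:00.
01:00 UTC − 1h = 00:00 Tarvand.

00:00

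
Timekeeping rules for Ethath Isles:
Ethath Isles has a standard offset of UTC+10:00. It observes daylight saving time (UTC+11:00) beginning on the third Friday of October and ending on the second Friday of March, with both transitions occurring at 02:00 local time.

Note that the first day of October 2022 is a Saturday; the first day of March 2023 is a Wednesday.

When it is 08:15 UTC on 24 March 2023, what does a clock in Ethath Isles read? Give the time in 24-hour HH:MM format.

1 October 2022 is a Saturday, so the first Friday is October 7 and the third is October 21.
1 March 2023 is a Wednesday, so the first Friday is March 3 and the second is March 10.
At the standard offset (UTC+10:00), 08:15 UTC + 10h = 18:15 Ethath Isles standard time.
The standard-time date in Ethath Isles, 24 March 2023, does not fall between 21 October 2022 and 10 March 2023, so daylight saving is not in effect and Ethath Isles is at UTC+10:00.
08:15 UTC + 10h = 18:15 local.

18:15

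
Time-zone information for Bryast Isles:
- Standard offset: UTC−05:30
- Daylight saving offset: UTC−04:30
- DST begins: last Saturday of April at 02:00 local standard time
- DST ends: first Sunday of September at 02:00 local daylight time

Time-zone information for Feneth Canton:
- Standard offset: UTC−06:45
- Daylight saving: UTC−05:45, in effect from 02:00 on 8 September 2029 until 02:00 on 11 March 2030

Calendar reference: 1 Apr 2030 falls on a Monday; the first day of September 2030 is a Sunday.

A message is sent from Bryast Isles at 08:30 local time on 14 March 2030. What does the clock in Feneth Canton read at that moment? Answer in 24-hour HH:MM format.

07:15

1 April 2030 is a Monday, so Saturdays fall on 6, 13, 20, 27; the last is April 27.
1 September 2030 is a Sunday, so the first Sunday is September 1.
14 March 2030 is outside the daylight-saving period (27 April – 1 September), so Bryast Isles is on standard time, UTC−05:30.
08:30 Bryast Isles + 5h30m = 14:00 UTC.
At the standard offset (UTC−06:45), 14:00 UTC − 6h45m = 07:15 Feneth Canton standard time.
The standard-time date in Feneth Canton, 14 March 2030, does not fall between 8 September 2029 and 11 March 2030, so daylight saving is not in effect and Feneth Canton is at UTC−06:45.
14:00 UTC − 6h45m = 07:15 Feneth Canton.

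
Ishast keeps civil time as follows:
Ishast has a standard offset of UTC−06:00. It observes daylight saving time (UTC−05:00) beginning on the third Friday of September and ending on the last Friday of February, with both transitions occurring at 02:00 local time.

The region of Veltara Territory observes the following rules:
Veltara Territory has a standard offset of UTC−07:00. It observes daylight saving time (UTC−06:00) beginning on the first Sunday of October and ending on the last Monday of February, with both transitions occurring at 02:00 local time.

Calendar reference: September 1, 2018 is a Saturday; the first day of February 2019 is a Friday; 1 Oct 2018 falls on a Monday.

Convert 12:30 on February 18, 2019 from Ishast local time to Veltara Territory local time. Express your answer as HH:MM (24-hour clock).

11:30

1 September 2018 is a Saturday, so the first Friday is September 7 and the third is September 21.
1 February 2019 is a Friday, so Fridays fall on 1, 8, 15, 22; the last is February 22.
Daylight saving runs 21 September 2018 – 22 February 2019; February 18, 2019 is inside that window, so Ishast is at UTC−05:00.
12:30 Ishast + 5h = 17:30 UTC.
1 October 2018 is a Monday, so the first Sunday is October 7.
1 February 2019 is a Friday, so Mondays fall on 4, 11, 18, 25; the last is February 25.
At the standard offset (UTC−07:00), 17:30 UTC − 7h = 10:30 Veltara Territory standard time.
The standard-time date in Veltara Territory, February 18, 2019, lies within the daylight-saving period (7 October 2018 – 25 February 2019), so Veltara Territory is on daylight time, UTC−06:00.
17:30 UTC − 6h = 11:30 Veltara Territory.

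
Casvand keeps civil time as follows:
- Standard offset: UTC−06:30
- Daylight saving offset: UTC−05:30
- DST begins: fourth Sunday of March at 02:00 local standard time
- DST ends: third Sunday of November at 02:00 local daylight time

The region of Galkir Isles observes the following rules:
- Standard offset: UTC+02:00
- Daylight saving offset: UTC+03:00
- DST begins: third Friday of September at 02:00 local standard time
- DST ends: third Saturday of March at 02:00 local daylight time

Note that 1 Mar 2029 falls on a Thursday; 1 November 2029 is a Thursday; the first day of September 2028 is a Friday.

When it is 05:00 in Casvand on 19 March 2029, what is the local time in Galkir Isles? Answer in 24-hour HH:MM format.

13:30

1 March 2029 is a Thursday, so the first Sunday is March 4 and the fourth is March 25.
1 November 2029 is a Thursday, so the first Sunday is November 4 and the third is November 18.
Daylight saving runs 25 March – 18 November; 19 March 2029 is outside that window, so Casvand is on standard time at UTC−06:30.
05:00 Casvand + 6h30m = 11:30 UTC.
1 September 2028 is a Friday, so the first Friday is September 1 and the third is September 15.
1 March 2029 is a Thursday, so the first Saturday is March 3 and the third is March 17.
At the standard offset (UTC+02:00), 11:30 UTC + 2h = 13:30 Galkir Isles standard time.
The standard-time date in Galkir Isles, 19 March 2029, does not fall between 15 September 2028 and 17 March 2029, so daylight saving is not in effect and Galkir Isles is at UTC+02:00.
11:30 UTC + 2h = 13:30 Galkir Isles.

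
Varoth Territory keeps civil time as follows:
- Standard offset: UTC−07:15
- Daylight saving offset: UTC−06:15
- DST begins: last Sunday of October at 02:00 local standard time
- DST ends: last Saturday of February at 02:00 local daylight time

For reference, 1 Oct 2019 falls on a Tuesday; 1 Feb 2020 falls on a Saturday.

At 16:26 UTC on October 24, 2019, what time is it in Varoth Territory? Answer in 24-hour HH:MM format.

09:11

1 October 2019 is a Tuesday, so Sundays fall on 6, 13, 20, 27; the last is October 27.
1 February 2020 is a Saturday, so Saturdays fall on 1, 8, 15, 22, 29; the last is February 29.
At the standard offset (UTC−07:15), 16:26 UTC − 7h15m = 09:11 Varoth Territory standard time.
The standard-time date in Varoth Territory, October 24, 2019, is outside the daylight-saving period (27 October 2019 – 29 February 2020), so Varoth Territory is on standard time, UTC−07:15.
16:26 UTC − 7h15m = 09:11 local.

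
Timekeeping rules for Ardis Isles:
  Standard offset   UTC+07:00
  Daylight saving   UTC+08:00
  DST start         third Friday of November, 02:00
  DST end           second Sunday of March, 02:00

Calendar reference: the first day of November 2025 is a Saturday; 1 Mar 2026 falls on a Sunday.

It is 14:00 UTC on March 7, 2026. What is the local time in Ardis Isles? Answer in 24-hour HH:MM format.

22:00

1 November 2025 is a Saturday, so the first Friday is November 7 and the third is November 21.
1 March 2026 is a Sunday, so the first Sunday is March 1 and the second is March 8.
At the standard offset (UTC+07:00), 14:00 UTC + 7h = 21:00 Ardis Isles standard time.
The standard-time date in Ardis Isles, March 7, 2026, lies within the daylight-saving period (21 November 2025 – 8 March 2026), so Ardis Isles is on daylight time, UTC+08:00.
14:00 UTC + 8h = 22:00 local.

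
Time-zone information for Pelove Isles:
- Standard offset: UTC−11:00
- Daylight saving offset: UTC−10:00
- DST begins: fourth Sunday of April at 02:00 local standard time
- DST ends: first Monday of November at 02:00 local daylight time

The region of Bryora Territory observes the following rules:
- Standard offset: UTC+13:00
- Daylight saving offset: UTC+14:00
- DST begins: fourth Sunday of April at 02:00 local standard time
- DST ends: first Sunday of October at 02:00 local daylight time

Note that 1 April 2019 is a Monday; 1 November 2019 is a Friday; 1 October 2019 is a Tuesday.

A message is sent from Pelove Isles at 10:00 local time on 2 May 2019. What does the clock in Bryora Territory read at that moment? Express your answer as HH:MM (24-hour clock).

10:00

1 April 2019 is a Monday, so the first Sunday is April 7 and the fourth is April 28.
1 November 2019 is a Friday, so the first Monday is November 4.
2 May 2019 lies within the daylight-saving period (28 April – 4 November), so Pelove Isles is on daylight time, UTC−10:00.
10:00 Pelove Isles + 10h = 20:00 UTC.
1 April 2019 is a Monday, so the first Sunday is April 7 and the fourth is April 28.
1 October 2019 is a Tuesday, so the first Sunday is October 6.
At the standard offset (UTC+13:00), 20:00 UTC + 13h = 09:00 Bryora Territory standard time (rolling into the next day, 3 May 2019).
The standard-time date in Bryora Territory, 3 May 2019, falls between 28 April and 6 October, so daylight saving is in effect and Bryora Territory is at UTC+14:00.
20:00 UTC + 14h = 10:00 Bryora Territory (rolling into the next day, 3 May 2019).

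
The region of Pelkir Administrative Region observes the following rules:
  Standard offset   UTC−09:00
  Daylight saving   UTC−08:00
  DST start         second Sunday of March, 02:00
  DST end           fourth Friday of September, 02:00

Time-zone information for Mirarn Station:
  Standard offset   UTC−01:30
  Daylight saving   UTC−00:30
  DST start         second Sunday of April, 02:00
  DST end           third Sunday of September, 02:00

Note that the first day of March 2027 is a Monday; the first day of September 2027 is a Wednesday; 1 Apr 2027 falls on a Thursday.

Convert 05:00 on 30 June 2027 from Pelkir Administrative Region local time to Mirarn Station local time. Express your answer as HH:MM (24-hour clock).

12:30

1 March 2027 is a Monday, so the first Sunday is March 7 and the second is March 14.
1 September 2027 is a Wednesday, so the first Friday is September 3 and the fourth is September 24.
30 June 2027 lies within the daylight-saving period (14 March – 24 September), so Pelkir Administrative Region is on daylight time, UTC−08:00.
05:00 Pelkir Administrative Region + 8h = 13:00 UTC.
1 April 2027 is a Thursday, so the first Sunday is April 4 and the second is April 11.
1 September 2027 is a Wednesday, so the first Sunday is September 5 and the third is September 19.
At the standard offset (UTC−01:30), 13:00 UTC − 1h30m = 11:30 Mirarn Station standard time.
The standard-time date in Mirarn Station, 30 June 2027, falls between 11 April and 19 September, so daylight saving is in effect and Mirarn Station is at UTC−00:30.
13:00 UTC − 0h30m = 12:30 Mirarn Station.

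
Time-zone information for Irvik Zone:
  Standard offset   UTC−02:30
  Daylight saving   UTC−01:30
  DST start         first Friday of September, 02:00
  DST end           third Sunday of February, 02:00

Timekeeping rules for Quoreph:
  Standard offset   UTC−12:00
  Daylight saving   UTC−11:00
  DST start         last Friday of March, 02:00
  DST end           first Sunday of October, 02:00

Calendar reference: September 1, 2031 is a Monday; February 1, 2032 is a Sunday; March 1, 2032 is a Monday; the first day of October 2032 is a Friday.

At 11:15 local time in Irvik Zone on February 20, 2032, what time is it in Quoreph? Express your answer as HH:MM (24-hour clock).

01:45

1 September 2031 is a Monday, so the first Friday is September 5.
1 February 2032 is a Sunday, so the first Sunday is February 1 and the third is February 15.
Daylight saving runs 5 September 2031 – 15 February 2032; February 20, 2032 is outside that window, so Irvik Zone is on standard time at UTC−02:30.
11:15 Irvik Zone + 2h30m = 13:45 UTC.
1 March 2032 is a Monday, so Fridays fall on 5, 12, 19, 26; the last is March 26.
1 October 2032 is a Friday, so the first Sunday is October 3.
At the standard offset (UTC−12:00), 13:45 UTC − 12h = 01:45 Quoreph standard time.
The standard-time date in Quoreph, February 20, 2032, is outside the daylight-saving period (26 March – 3 October), so Quoreph is on standard time, UTC−12:00.
13:45 UTC − 12h = 01:45 Quoreph.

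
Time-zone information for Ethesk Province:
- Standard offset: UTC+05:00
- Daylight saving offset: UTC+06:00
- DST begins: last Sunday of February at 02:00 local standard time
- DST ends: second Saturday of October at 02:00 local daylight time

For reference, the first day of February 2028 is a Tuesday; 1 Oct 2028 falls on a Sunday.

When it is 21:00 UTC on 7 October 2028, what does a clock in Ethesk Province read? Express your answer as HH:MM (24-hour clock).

03:00

1 February 2028 is a Tuesday, so Sundays fall on 6, 13, 20, 27; the last is February 27.
1 October 2028 is a Sunday, so the first Saturday is October 7 and the second is October 14.
At the standard offset (UTC+05:00), 21:00 UTC + 5h = 02:00 Ethesk Province standard time (rolling into the next day, 8 October 2028).
The standard-time date in Ethesk Province, 8 October 2028, lies within the daylight-saving period (27 February – 14 October), so Ethesk Province is on daylight time, UTC+06:00.
21:00 UTC + 6h = 03:00 local (rolling into the next day, 8 October 2028).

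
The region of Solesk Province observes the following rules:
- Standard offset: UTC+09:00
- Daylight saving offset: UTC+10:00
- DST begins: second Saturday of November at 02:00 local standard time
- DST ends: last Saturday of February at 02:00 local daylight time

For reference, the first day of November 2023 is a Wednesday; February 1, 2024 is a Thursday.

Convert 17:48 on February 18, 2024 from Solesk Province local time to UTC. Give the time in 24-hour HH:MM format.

1 November 2023 is a Wednesday, so the first Saturday is November 4 and the second is November 11.
1 February 2024 is a Thursday, so Saturdays fall on 3, 10, 17, 24; the last is February 24.
Daylight saving runs 11 November 2023 – 24 February 2024; February 18, 2024 is inside that window, so Solesk Province is at UTC+10:00.
17:48 local − 10h = 07:48 UTC.

07:48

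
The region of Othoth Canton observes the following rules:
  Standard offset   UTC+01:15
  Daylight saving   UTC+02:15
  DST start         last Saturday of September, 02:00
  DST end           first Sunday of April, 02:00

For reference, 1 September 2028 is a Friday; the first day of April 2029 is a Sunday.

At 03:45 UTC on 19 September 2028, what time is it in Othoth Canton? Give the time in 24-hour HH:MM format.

1 September 2028 is a Friday, so Saturdays fall on 2, 9, 16, 23, 30; the last is September 30.
1 April 2029 is a Sunday, so the first Sunday is April 1.
At the standard offset (UTC+01:15), 03:45 UTC + 1h15m = 05:00 Othoth Canton standard time.
The standard-time date in Othoth Canton, 19 September 2028, does not fall between 30 September 2028 and 1 April 2029, so daylight saving is not in effect and Othoth Canton is at UTC+01:15.
03:45 UTC + 1h15m = 05:00 local.

05:00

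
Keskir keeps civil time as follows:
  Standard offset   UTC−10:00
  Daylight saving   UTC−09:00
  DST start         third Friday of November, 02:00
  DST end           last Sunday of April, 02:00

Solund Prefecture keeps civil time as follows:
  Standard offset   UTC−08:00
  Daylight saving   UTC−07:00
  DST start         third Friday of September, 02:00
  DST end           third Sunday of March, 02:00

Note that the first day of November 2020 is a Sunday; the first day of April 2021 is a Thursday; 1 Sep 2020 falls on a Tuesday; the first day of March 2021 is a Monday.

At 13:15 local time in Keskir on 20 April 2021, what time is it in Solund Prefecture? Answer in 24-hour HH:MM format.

14:15

1 November 2020 is a Sunday, so the first Friday is November 6 and the third is November 20.
1 April 2021 is a Thursday, so Sundays fall on 4, 11, 18, 25; the last is April 25.
20 April 2021 falls between 20 November 2020 and 25 April 2021, so daylight saving is in effect and Keskir is at UTC−09:00.
13:15 Keskir + 9h = 22:15 UTC.
1 September 2020 is a Tuesday, so the first Friday is September 4 and the third is September 18.
1 March 2021 is a Monday, so the first Sunday is March 7 and the third is March 21.
At the standard offset (UTC−08:00), 22:15 UTC − 8h = 14:15 Solund Prefecture standard time.
The standard-time date in Solund Prefecture, 20 April 2021, is outside the daylight-saving period (18 September 2020 – 21 March 2021), so Solund Prefecture is on standard time, UTC−08:00.
22:15 UTC − 8h = 14:15 Solund Prefecture.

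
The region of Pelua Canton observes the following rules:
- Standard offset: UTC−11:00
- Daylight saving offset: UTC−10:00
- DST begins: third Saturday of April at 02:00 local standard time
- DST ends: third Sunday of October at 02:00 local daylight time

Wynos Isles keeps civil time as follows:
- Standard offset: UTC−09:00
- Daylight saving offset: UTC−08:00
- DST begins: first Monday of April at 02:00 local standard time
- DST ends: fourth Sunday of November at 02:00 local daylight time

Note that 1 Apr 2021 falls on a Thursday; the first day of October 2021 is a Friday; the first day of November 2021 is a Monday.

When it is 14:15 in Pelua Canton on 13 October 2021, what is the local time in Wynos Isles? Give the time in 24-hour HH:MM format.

1 April 2021 is a Thursday, so the first Saturday is April 3 and the third is April 17.
1 October 2021 is a Friday, so the first Sunday is October 3 and the third is October 17.
13 October 2021 lies within the daylight-saving period (17 April – 17 October), so Pelua Canton is on daylight time, UTC−10:00.
14:15 Pelua Canton + 10h = 00:15 UTC (rolling into the next day, 14 October 2021).
1 April 2021 is a Thursday, so the first Monday is April 5.
1 November 2021 is a Monday, so the first Sunday is November 7 and the fourth is November 28.
At the standard offset (UTC−09:00), 00:15 UTC − 9h = 15:15 Wynos Isles standard time (rolling into the previous day, 13 October 2021).
The standard-time date in Wynos Isles, 13 October 2021, falls between 5 April and 28 November, so daylight saving is in effect and Wynos Isles is at UTC−08:00.
00:15 UTC − 8h = 16:15 Wynos Isles (rolling into the previous day, 13 October 2021).

16:15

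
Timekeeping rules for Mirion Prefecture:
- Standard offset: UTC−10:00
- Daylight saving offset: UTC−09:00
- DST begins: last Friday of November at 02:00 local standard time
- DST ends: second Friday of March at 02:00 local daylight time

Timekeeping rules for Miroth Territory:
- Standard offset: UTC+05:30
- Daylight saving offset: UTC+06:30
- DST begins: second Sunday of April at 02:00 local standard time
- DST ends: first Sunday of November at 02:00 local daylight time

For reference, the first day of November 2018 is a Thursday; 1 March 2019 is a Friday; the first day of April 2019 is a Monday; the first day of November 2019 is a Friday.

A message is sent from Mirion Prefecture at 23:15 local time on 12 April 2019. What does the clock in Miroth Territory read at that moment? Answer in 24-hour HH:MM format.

14:45

1 November 2018 is a Thursday, so Fridays fall on 2, 9, 16, 23, 30; the last is November 30.
1 March 2019 is a Friday, so the first Friday is March 1 and the second is March 8.
12 April 2019 is outside the daylight-saving period (30 November 2018 – 8 March 2019), so Mirion Prefecture is on standard time, UTC−10:00.
23:15 Mirion Prefecture + 10h = 09:15 UTC (rolling into the next day, 13 April 2019).
1 April 2019 is a Monday, so the first Sunday is April 7 and the second is April 14.
1 November 2019 is a Friday, so the first Sunday is November 3.
At the standard offset (UTC+05:30), 09:15 UTC + 5h30m = 14:45 Miroth Territory standard time.
The standard-time date in Miroth Territory, 13 April 2019, is outside the daylight-saving period (14 April – 3 November), so Miroth Territory is on standard time, UTC+05:30.
09:15 UTC + 5h30m = 14:45 Miroth Territory.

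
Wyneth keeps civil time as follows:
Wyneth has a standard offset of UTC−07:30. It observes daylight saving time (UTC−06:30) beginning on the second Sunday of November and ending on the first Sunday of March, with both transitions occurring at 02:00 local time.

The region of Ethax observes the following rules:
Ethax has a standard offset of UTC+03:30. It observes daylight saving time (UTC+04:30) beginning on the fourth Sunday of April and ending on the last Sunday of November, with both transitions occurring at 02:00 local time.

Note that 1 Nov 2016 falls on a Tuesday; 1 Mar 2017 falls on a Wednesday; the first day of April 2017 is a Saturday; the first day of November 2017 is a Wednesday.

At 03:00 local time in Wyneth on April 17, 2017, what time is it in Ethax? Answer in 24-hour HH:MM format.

14:00

1 November 2016 is a Tuesday, so the first Sunday is November 6 and the second is November 13.
1 March 2017 is a Wednesday, so the first Sunday is March 5.
April 17, 2017 is outside the daylight-saving period (13 November 2016 – 5 March 2017), so Wyneth is on standard time, UTC−07:30.
03:00 Wyneth + 7h30m = 10:30 UTC.
1 April 2017 is a Saturday, so the first Sunday is April 2 and the fourth is April 23.
1 November 2017 is a Wednesday, so Sundays fall on 5, 12, 19, 26; the last is November 26.
At the standard offset (UTC+03:30), 10:30 UTC + 3h30m = 14:00 Ethax standard time.
Daylight saving runs 23 April – 26 November; the standard-time date in Ethax, April 17, 2017, is outside that window, so Ethax is on standard time at UTC+03:30.
10:30 UTC + 3h30m = 14:00 Ethax.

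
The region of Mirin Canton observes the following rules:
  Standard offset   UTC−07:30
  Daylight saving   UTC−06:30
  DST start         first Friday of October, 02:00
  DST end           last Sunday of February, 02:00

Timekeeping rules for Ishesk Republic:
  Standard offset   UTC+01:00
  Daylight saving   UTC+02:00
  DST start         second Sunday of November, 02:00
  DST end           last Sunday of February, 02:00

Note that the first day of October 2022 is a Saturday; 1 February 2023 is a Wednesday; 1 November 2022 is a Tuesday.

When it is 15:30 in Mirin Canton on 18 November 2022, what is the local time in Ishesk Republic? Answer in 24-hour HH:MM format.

1 October 2022 is a Saturday, so the first Friday is October 7.
1 February 2023 is a Wednesday, so Sundays fall on 5, 12, 19, 26; the last is February 26.
Daylight saving runs 7 October 2022 – 26 February 2023; 18 November 2022 is inside that window, so Mirin Canton is at UTC−06:30.
15:30 Mirin Canton + 6h30m = 22:00 UTC.
1 November 2022 is a Tuesday, so the first Sunday is November 6 and the second is November 13.
1 February 2023 is a Wednesday, so Sundays fall on 5, 12, 19, 26; the last is February 26.
At the standard offset (UTC+01:00), 22:00 UTC + 1h = 23:00 Ishesk Republic standard time.
The standard-time date in Ishesk Republic, 18 November 2022, falls between 13 November 2022 and 26 February 2023, so daylight saving is in effect and Ishesk Republic is at UTC+02:00.
22:00 UTC + 2h = 00:00 Ishesk Republic (rolling into the next day, 19 November 2022).

00:00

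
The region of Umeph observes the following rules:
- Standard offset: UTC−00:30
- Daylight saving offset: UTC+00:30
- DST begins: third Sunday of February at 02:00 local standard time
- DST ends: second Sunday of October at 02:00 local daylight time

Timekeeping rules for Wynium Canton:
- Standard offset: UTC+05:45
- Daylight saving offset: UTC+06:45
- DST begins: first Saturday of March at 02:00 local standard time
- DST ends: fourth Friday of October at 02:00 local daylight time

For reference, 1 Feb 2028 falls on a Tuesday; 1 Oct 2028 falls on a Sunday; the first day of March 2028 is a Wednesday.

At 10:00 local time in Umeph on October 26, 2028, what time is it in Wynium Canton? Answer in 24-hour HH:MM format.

1 February 2028 is a Tuesday, so the first Sunday is February 6 and the third is February 20.
1 October 2028 is a Sunday, so the first Sunday is October 1 and the second is October 8.
October 26, 2028 does not fall between 20 February and 8 October, so daylight saving is not in effect and Umeph is at UTC−00:30.
10:00 Umeph + 0h30m = 10:30 UTC.
1 March 2028 is a Wednesday, so the first Saturday is March 4.
1 October 2028 is a Sunday, so the first Friday is October 6 and the fourth is October 27.
At the standard offset (UTC+05:45), 10:30 UTC + 5h45m = 16:15 Wynium Canton standard time.
Daylight saving runs 4 March – 27 October; the standard-time date in Wynium Canton, October 26, 2028, is inside that window, so Wynium Canton is at UTC+06:45.
10:30 UTC + 6h45m = 17:15 Wynium Canton.

17:15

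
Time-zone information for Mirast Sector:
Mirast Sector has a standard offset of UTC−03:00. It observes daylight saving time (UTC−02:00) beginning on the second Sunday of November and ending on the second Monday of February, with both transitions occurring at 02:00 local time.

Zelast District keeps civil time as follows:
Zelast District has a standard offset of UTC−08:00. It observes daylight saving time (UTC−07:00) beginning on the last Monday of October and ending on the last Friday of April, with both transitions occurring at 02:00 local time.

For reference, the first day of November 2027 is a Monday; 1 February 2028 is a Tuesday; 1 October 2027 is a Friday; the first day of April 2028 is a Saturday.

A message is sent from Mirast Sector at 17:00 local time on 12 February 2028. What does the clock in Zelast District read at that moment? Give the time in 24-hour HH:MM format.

1 November 2027 is a Monday, so the first Sunday is November 7 and the second is November 14.
1 February 2028 is a Tuesday, so the first Monday is February 7 and the second is February 14.
12 February 2028 falls between 14 November 2027 and 14 February 2028, so daylight saving is in effect and Mirast Sector is at UTC−02:00.
17:00 Mirast Sector + 2h = 19:00 UTC.
1 October 2027 is a Friday, so Mondays fall on 4, 11, 18, 25; the last is October 25.
1 April 2028 is a Saturday, so Fridays fall on 7, 14, 21, 28; the last is April 28.
At the standard offset (UTC−08:00), 19:00 UTC − 8h = 11:00 Zelast District standard time.
The standard-time date in Zelast District, 12 February 2028, lies within the daylight-saving period (25 October 2027 – 28 April 2028), so Zelast District is on daylight time, UTC−07:00.
19:00 UTC − 7h = 12:00 Zelast District.

12:00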